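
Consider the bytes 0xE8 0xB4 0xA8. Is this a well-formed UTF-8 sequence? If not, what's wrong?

valid

Leading byte 0xE8 = 11101000 → 3-byte form.
Continuation bytes 0xB4=10110100, 0xA8=10101000 all match 10xxxxxx.
Decoded value 0x8D28 is ≥ 0x800 (shortest form) and not a surrogate.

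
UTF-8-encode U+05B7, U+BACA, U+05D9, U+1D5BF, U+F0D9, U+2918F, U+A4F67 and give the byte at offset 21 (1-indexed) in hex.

0xBD

1-indexed offset 21 is 0-indexed offset 20.
U+05B7 → 2-byte form D6 B7 at offsets 0–1.
U+BACA → 3-byte form EB AB 8A at offsets 2–4.
U+05D9 → 2-byte form D7 99 at offsets 5–6.
U+1D5BF → 4-byte form F0 9D 96 BF at offsets 7–10.
U+F0D9 → 3-byte form EF 83 99 at offsets 11–13.
U+2918F → 4-byte form F0 A9 86 8F at offsets 14–17.
U+A4F67 → 4-byte form F2 A4 BD A7 at offsets 18–21.
Offset 20 falls in char 7's range; it's byte 3 of F2 A4 BD A7 = 0xBD.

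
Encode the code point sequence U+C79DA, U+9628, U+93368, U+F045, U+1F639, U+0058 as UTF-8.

U+C79DA: 4-byte form → F3 87 A7 9A.
U+9628: 3-byte form → E9 98 A8.
U+93368: 4-byte form → F2 93 8D A8.
U+F045: 3-byte form → EF 81 85.
U+1F639: 4-byte form → F0 9F 98 B9.
U+0058: 1-byte form → 58.
Concatenated (19 bytes): F3 87 A7 9A E9 98 A8 F2 93 8D A8 EF 81 85 F0 9F 98 B9 58.

F3 87 A7 9A E9 98 A8 F2 93 8D A8 EF 81 85 F0 9F 98 B9 58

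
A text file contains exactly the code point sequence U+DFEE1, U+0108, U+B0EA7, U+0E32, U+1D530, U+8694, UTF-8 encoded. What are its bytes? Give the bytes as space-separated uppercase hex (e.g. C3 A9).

F3 9F BB A1 C4 88 F2 B0 BA A7 E0 B8 B2 F0 9D 94 B0 E8 9A 94

U+DFEE1: 4-byte form → F3 9F BB A1.
U+0108: 2-byte form → C4 88.
U+B0EA7: 4-byte form → F2 B0 BA A7.
U+0E32: 3-byte form → E0 B8 B2.
U+1D530: 4-byte form → F0 9D 94 B0.
U+8694: 3-byte form → E8 9A 94.
Concatenated (20 bytes): F3 9F BB A1 C4 88 F2 B0 BA A7 E0 B8 B2 F0 9D 94 B0 E8 9A 94.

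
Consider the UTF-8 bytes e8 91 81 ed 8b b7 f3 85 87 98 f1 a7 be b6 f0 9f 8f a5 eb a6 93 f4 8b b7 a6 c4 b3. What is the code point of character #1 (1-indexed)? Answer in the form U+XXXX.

Offset 0: leading byte 0xE8 = 11101000 → 3-byte char #1 = E8 91 81.
Leading byte 0xE8 = 11101000 matches 1110xxxx → 3-byte sequence.
Byte 1: 0xE8 = 11101000, payload 1000 (4 bits).
Byte 2: 0x91 = 10010001 (10xxxxxx ✓), payload 010001.
Byte 3: 0x81 = 10000001 (10xxxxxx ✓), payload 000001.
Concatenate: 1000010001000001 = 0x8441 (16 bits → U+8441).

U+8441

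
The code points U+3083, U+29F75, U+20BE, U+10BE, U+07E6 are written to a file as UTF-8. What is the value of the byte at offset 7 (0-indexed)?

U+3083 → 3-byte form E3 82 83 at offsets 0–2.
U+29F75 → 4-byte form F0 A9 BD B5 at offsets 3–6.
U+20BE → 3-byte form E2 82 BE at offsets 7–9.
Offset 7 falls in char 3's range; it's byte 1 of E2 82 BE = 0xE2.

0xE2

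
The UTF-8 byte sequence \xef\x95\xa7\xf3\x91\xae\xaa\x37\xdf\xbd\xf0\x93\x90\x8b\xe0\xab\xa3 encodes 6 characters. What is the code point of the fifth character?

U+1340B

Offset 0: leading byte 0xEF = 11101111 → 3-byte char #1 = EF 95 A7.
Offset 3: leading byte 0xF3 = 11110011 → 4-byte char #2 = F3 91 AE AA.
Offset 7: leading byte 0x37 = 00110111 → 1-byte char #3 = 37.
Offset 8: leading byte 0xDF = 11011111 → 2-byte char #4 = DF BD.
Offset 10: leading byte 0xF0 = 11110000 → 4-byte char #5 = F0 93 90 8B.
Leading byte 0xF0 = 11110000 matches 11110xxx → 4-byte sequence.
Byte 1: 0xF0 = 11110000, payload 000 (3 bits).
Byte 2: 0x93 = 10010011 (10xxxxxx ✓), payload 010011.
Byte 3: 0x90 = 10010000 (10xxxxxx ✓), payload 010000.
Byte 4: 0x8B = 10001011 (10xxxxxx ✓), payload 001011.
Concatenate: 000010011010000001011 = 0x1340B (21 bits → U+1340B).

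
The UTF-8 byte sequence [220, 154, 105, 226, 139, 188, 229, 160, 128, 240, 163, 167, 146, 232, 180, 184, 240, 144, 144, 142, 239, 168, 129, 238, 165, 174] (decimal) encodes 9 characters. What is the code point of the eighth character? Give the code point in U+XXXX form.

Offset 0: leading byte 0xDC = 11011100 → 2-byte char #1 = DC 9A.
Offset 2: leading byte 0x69 = 01101001 → 1-byte char #2 = 69.
Offset 3: leading byte 0xE2 = 11100010 → 3-byte char #3 = E2 8B BC.
Offset 6: leading byte 0xE5 = 11100101 → 3-byte char #4 = E5 A0 80.
Offset 9: leading byte 0xF0 = 11110000 → 4-byte char #5 = F0 A3 A7 92.
Offset 13: leading byte 0xE8 = 11101000 → 3-byte char #6 = E8 B4 B8.
Offset 16: leading byte 0xF0 = 11110000 → 4-byte char #7 = F0 90 90 8E.
Offset 20: leading byte 0xEF = 11101111 → 3-byte char #8 = EF A8 81.
Leading byte 0xEF = 11101111 matches 1110xxxx → 3-byte sequence.
Byte 1: 0xEF = 11101111, payload 1111 (4 bits).
Byte 2: 0xA8 = 10101000 (10xxxxxx ✓), payload 101000.
Byte 3: 0x81 = 10000001 (10xxxxxx ✓), payload 000001.
Concatenate: 1111101000000001 = 0xFA01 (16 bits → U+FA01).

U+FA01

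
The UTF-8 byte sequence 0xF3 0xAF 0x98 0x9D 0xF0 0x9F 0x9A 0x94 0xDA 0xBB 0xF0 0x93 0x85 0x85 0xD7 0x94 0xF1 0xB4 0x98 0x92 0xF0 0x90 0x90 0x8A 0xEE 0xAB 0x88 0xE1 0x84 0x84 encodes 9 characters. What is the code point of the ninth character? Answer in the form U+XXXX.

Offset 0: leading byte 0xF3 = 11110011 → 4-byte char #1 = F3 AF 98 9D.
Offset 4: leading byte 0xF0 = 11110000 → 4-byte char #2 = F0 9F 9A 94.
Offset 8: leading byte 0xDA = 11011010 → 2-byte char #3 = DA BB.
Offset 10: leading byte 0xF0 = 11110000 → 4-byte char #4 = F0 93 85 85.
Offset 14: leading byte 0xD7 = 11010111 → 2-byte char #5 = D7 94.
Offset 16: leading byte 0xF1 = 11110001 → 4-byte char #6 = F1 B4 98 92.
Offset 20: leading byte 0xF0 = 11110000 → 4-byte char #7 = F0 90 90 8A.
Offset 24: leading byte 0xEE = 11101110 → 3-byte char #8 = EE AB 88.
Offset 27: leading byte 0xE1 = 11100001 → 3-byte char #9 = E1 84 84.
Leading byte 0xE1 = 11100001 matches 1110xxxx → 3-byte sequence.
Byte 1: 0xE1 = 11100001, payload 0001 (4 bits).
Byte 2: 0x84 = 10000100 (10xxxxxx ✓), payload 000100.
Byte 3: 0x84 = 10000100 (10xxxxxx ✓), payload 000100.
Concatenate: 0001000100000100 = 0x1104 (16 bits → U+1104).

U+1104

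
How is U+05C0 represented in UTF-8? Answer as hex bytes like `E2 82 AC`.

D7 80

U+05C0 = 0x5C0 = 1472 decimal. In range U+0080–U+07FF → 2-byte form: 110xxxxx 10xxxxxx.
Binary (11 bits): 10111000000.
Split 5+6: 10111 | 000000.
Byte 1: 11010111 = 0xD7.
Byte 2: 10000000 = 0x80.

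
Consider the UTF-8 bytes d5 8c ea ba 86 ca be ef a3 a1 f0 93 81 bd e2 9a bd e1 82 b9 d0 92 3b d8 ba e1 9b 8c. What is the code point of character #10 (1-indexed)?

U+063A

Offset 0: leading byte 0xD5 = 11010101 → 2-byte char #1 = D5 8C.
Offset 2: leading byte 0xEA = 11101010 → 3-byte char #2 = EA BA 86.
Offset 5: leading byte 0xCA = 11001010 → 2-byte char #3 = CA BE.
Offset 7: leading byte 0xEF = 11101111 → 3-byte char #4 = EF A3 A1.
Offset 10: leading byte 0xF0 = 11110000 → 4-byte char #5 = F0 93 81 BD.
Offset 14: leading byte 0xE2 = 11100010 → 3-byte char #6 = E2 9A BD.
Offset 17: leading byte 0xE1 = 11100001 → 3-byte char #7 = E1 82 B9.
Offset 20: leading byte 0xD0 = 11010000 → 2-byte char #8 = D0 92.
Offset 22: leading byte 0x3B = 00111011 → 1-byte char #9 = 3B.
Offset 23: leading byte 0xD8 = 11011000 → 2-byte char #10 = D8 BA.
Leading byte 0xD8 = 11011000 matches 110xxxxx → 2-byte sequence.
Byte 1: 0xD8 = 11011000, payload 11000 (5 bits).
Byte 2: 0xBA = 10111010 (10xxxxxx ✓), payload 111010.
Concatenate: 11000111010 = 0x63A (11 bits → U+063A).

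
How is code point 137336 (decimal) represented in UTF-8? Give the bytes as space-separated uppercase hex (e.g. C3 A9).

F0 A1 A1 B8

U+21878 = 0x21878 = 137336 decimal. In range U+10000–U+10FFFF → 4-byte form: 11110xxx 10xxxxxx 10xxxxxx 10xxxxxx.
Binary (21 bits): 000100001100001111000.
Split 3+6+6+6: 000 | 100001 | 100001 | 111000.
Byte 1: 11110000 = 0xF0.
Byte 2: 10100001 = 0xA1.
Byte 3: 10100001 = 0xA1.
Byte 4: 10111000 = 0xB8.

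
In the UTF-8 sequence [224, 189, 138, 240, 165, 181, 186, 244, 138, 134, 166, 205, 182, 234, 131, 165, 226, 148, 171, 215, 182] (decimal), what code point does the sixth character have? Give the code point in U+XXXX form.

Offset 0: leading byte 0xE0 = 11100000 → 3-byte char #1 = E0 BD 8A.
Offset 3: leading byte 0xF0 = 11110000 → 4-byte char #2 = F0 A5 B5 BA.
Offset 7: leading byte 0xF4 = 11110100 → 4-byte char #3 = F4 8A 86 A6.
Offset 11: leading byte 0xCD = 11001101 → 2-byte char #4 = CD B6.
Offset 13: leading byte 0xEA = 11101010 → 3-byte char #5 = EA 83 A5.
Offset 16: leading byte 0xE2 = 11100010 → 3-byte char #6 = E2 94 AB.
Leading byte 0xE2 = 11100010 matches 1110xxxx → 3-byte sequence.
Byte 1: 0xE2 = 11100010, payload 0010 (4 bits).
Byte 2: 0x94 = 10010100 (10xxxxxx ✓), payload 010100.
Byte 3: 0xAB = 10101011 (10xxxxxx ✓), payload 101011.
Concatenate: 0010010100101011 = 0x252B (16 bits → U+252B).

U+252B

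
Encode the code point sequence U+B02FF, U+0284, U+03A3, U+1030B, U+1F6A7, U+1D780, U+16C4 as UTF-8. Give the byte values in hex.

U+B02FF: 4-byte form → F2 B0 8B BF.
U+0284: 2-byte form → CA 84.
U+03A3: 2-byte form → CE A3.
U+1030B: 4-byte form → F0 90 8C 8B.
U+1F6A7: 4-byte form → F0 9F 9A A7.
U+1D780: 4-byte form → F0 9D 9E 80.
U+16C4: 3-byte form → E1 9B 84.
Concatenated (23 bytes): F2 B0 8B BF CA 84 CE A3 F0 90 8C 8B F0 9F 9A A7 F0 9D 9E 80 E1 9B 84.

F2 B0 8B BF CA 84 CE A3 F0 90 8C 8B F0 9F 9A A7 F0 9D 9E 80 E1 9B 84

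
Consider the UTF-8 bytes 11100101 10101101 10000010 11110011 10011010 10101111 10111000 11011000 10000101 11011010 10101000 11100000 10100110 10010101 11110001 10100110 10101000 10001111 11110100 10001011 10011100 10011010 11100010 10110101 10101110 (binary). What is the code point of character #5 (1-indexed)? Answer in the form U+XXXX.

Offset 0: leading byte 0xE5 = 11100101 → 3-byte char #1 = E5 AD 82.
Offset 3: leading byte 0xF3 = 11110011 → 4-byte char #2 = F3 9A AF B8.
Offset 7: leading byte 0xD8 = 11011000 → 2-byte char #3 = D8 85.
Offset 9: leading byte 0xDA = 11011010 → 2-byte char #4 = DA A8.
Offset 11: leading byte 0xE0 = 11100000 → 3-byte char #5 = E0 A6 95.
Leading byte 0xE0 = 11100000 matches 1110xxxx → 3-byte sequence.
Byte 1: 0xE0 = 11100000, payload 0000 (4 bits).
Byte 2: 0xA6 = 10100110 (10xxxxxx ✓), payload 100110.
Byte 3: 0x95 = 10010101 (10xxxxxx ✓), payload 010101.
Concatenate: 0000100110010101 = 0x995 (16 bits → U+0995).

U+0995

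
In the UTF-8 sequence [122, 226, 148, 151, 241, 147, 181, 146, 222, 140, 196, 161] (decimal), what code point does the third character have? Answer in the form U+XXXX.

U+53D52

Offset 0: leading byte 0x7A = 01111010 → 1-byte char #1 = 7A.
Offset 1: leading byte 0xE2 = 11100010 → 3-byte char #2 = E2 94 97.
Offset 4: leading byte 0xF1 = 11110001 → 4-byte char #3 = F1 93 B5 92.
Leading byte 0xF1 = 11110001 matches 11110xxx → 4-byte sequence.
Byte 1: 0xF1 = 11110001, payload 001 (3 bits).
Byte 2: 0x93 = 10010011 (10xxxxxx ✓), payload 010011.
Byte 3: 0xB5 = 10110101 (10xxxxxx ✓), payload 110101.
Byte 4: 0x92 = 10010010 (10xxxxxx ✓), payload 010010.
Concatenate: 001010011110101010010 = 0x53D52 (21 bits → U+53D52).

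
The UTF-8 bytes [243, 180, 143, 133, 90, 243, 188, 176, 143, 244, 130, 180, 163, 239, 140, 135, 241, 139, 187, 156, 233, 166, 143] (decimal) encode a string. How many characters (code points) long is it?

7

Byte at offset 0: 0xF3 = 11110011 → 4-byte char (#1). Advance 4.
Byte at offset 4: 0x5A = 01011010 → 1-byte char (#2). Advance 1.
Byte at offset 5: 0xF3 = 11110011 → 4-byte char (#3). Advance 4.
Byte at offset 9: 0xF4 = 11110100 → 4-byte char (#4). Advance 4.
Byte at offset 13: 0xEF = 11101111 → 3-byte char (#5). Advance 3.
Byte at offset 16: 0xF1 = 11110001 → 4-byte char (#6). Advance 4.
Byte at offset 20: 0xE9 = 11101001 → 3-byte char (#7). Advance 3.
Reached end at offset 23 after 7 code points.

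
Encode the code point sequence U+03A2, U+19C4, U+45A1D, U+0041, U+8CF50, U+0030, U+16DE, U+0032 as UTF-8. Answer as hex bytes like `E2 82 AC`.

U+03A2: 2-byte form → CE A2.
U+19C4: 3-byte form → E1 A7 84.
U+45A1D: 4-byte form → F1 85 A8 9D.
U+0041: 1-byte form → 41.
U+8CF50: 4-byte form → F2 8C BD 90.
U+0030: 1-byte form → 30.
U+16DE: 3-byte form → E1 9B 9E.
U+0032: 1-byte form → 32.
Concatenated (19 bytes): CE A2 E1 A7 84 F1 85 A8 9D 41 F2 8C BD 90 30 E1 9B 9E 32.

CE A2 E1 A7 84 F1 85 A8 9D 41 F2 8C BD 90 30 E1 9B 9E 32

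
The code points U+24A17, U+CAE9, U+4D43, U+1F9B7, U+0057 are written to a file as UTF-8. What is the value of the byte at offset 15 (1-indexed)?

1-indexed offset 15 is 0-indexed offset 14.
U+24A17 → 4-byte form F0 A4 A8 97 at offsets 0–3.
U+CAE9 → 3-byte form EC AB A9 at offsets 4–6.
U+4D43 → 3-byte form E4 B5 83 at offsets 7–9.
U+1F9B7 → 4-byte form F0 9F A6 B7 at offsets 10–13.
U+0057 → 1-byte form 57 at offsets 14–14.
Offset 14 falls in char 5's range; it's byte 1 of 57 = 0x57.

0x57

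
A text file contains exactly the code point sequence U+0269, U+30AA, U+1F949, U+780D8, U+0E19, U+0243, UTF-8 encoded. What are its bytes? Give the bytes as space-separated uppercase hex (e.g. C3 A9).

U+0269: 2-byte form → C9 A9.
U+30AA: 3-byte form → E3 82 AA.
U+1F949: 4-byte form → F0 9F A5 89.
U+780D8: 4-byte form → F1 B8 83 98.
U+0E19: 3-byte form → E0 B8 99.
U+0243: 2-byte form → C9 83.
Concatenated (18 bytes): C9 A9 E3 82 AA F0 9F A5 89 F1 B8 83 98 E0 B8 99 C9 83.

C9 A9 E3 82 AA F0 9F A5 89 F1 B8 83 98 E0 B8 99 C9 83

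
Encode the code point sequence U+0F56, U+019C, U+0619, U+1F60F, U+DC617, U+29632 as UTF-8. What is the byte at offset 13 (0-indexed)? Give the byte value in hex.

0x98

U+0F56 → 3-byte form E0 BD 96 at offsets 0–2.
U+019C → 2-byte form C6 9C at offsets 3–4.
U+0619 → 2-byte form D8 99 at offsets 5–6.
U+1F60F → 4-byte form F0 9F 98 8F at offsets 7–10.
U+DC617 → 4-byte form F3 9C 98 97 at offsets 11–14.
Offset 13 falls in char 5's range; it's byte 3 of F3 9C 98 97 = 0x98.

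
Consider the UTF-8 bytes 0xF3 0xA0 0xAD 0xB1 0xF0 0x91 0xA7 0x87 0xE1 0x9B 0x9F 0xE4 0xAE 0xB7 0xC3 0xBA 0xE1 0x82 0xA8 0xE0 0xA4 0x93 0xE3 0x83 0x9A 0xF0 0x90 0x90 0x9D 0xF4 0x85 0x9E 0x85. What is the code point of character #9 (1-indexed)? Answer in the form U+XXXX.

U+1041D

Offset 0: leading byte 0xF3 = 11110011 → 4-byte char #1 = F3 A0 AD B1.
Offset 4: leading byte 0xF0 = 11110000 → 4-byte char #2 = F0 91 A7 87.
Offset 8: leading byte 0xE1 = 11100001 → 3-byte char #3 = E1 9B 9F.
Offset 11: leading byte 0xE4 = 11100100 → 3-byte char #4 = E4 AE B7.
Offset 14: leading byte 0xC3 = 11000011 → 2-byte char #5 = C3 BA.
Offset 16: leading byte 0xE1 = 11100001 → 3-byte char #6 = E1 82 A8.
Offset 19: leading byte 0xE0 = 11100000 → 3-byte char #7 = E0 A4 93.
Offset 22: leading byte 0xE3 = 11100011 → 3-byte char #8 = E3 83 9A.
Offset 25: leading byte 0xF0 = 11110000 → 4-byte char #9 = F0 90 90 9D.
Leading byte 0xF0 = 11110000 matches 11110xxx → 4-byte sequence.
Byte 1: 0xF0 = 11110000, payload 000 (3 bits).
Byte 2: 0x90 = 10010000 (10xxxxxx ✓), payload 010000.
Byte 3: 0x90 = 10010000 (10xxxxxx ✓), payload 010000.
Byte 4: 0x9D = 10011101 (10xxxxxx ✓), payload 011101.
Concatenate: 000010000010000011101 = 0x1041D (21 bits → U+1041D).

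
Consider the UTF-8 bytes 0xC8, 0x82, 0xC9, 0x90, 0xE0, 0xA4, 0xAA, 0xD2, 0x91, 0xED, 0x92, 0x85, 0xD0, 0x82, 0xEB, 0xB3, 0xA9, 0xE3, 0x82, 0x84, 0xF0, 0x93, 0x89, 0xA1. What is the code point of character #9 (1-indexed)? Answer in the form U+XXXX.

Offset 0: leading byte 0xC8 = 11001000 → 2-byte char #1 = C8 82.
Offset 2: leading byte 0xC9 = 11001001 → 2-byte char #2 = C9 90.
Offset 4: leading byte 0xE0 = 11100000 → 3-byte char #3 = E0 A4 AA.
Offset 7: leading byte 0xD2 = 11010010 → 2-byte char #4 = D2 91.
Offset 9: leading byte 0xED = 11101101 → 3-byte char #5 = ED 92 85.
Offset 12: leading byte 0xD0 = 11010000 → 2-byte char #6 = D0 82.
Offset 14: leading byte 0xEB = 11101011 → 3-byte char #7 = EB B3 A9.
Offset 17: leading byte 0xE3 = 11100011 → 3-byte char #8 = E3 82 84.
Offset 20: leading byte 0xF0 = 11110000 → 4-byte char #9 = F0 93 89 A1.
Leading byte 0xF0 = 11110000 matches 11110xxx → 4-byte sequence.
Byte 1: 0xF0 = 11110000, payload 000 (3 bits).
Byte 2: 0x93 = 10010011 (10xxxxxx ✓), payload 010011.
Byte 3: 0x89 = 10001001 (10xxxxxx ✓), payload 001001.
Byte 4: 0xA1 = 10100001 (10xxxxxx ✓), payload 100001.
Concatenate: 000010011001001100001 = 0x13261 (21 bits → U+13261).

U+13261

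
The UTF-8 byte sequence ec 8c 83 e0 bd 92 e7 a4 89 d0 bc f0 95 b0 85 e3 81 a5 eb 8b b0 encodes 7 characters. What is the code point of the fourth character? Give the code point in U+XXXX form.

Offset 0: leading byte 0xEC = 11101100 → 3-byte char #1 = EC 8C 83.
Offset 3: leading byte 0xE0 = 11100000 → 3-byte char #2 = E0 BD 92.
Offset 6: leading byte 0xE7 = 11100111 → 3-byte char #3 = E7 A4 89.
Offset 9: leading byte 0xD0 = 11010000 → 2-byte char #4 = D0 BC.
Leading byte 0xD0 = 11010000 matches 110xxxxx → 2-byte sequence.
Byte 1: 0xD0 = 11010000, payload 10000 (5 bits).
Byte 2: 0xBC = 10111100 (10xxxxxx ✓), payload 111100.
Concatenate: 10000111100 = 0x43C (11 bits → U+043C).

U+043C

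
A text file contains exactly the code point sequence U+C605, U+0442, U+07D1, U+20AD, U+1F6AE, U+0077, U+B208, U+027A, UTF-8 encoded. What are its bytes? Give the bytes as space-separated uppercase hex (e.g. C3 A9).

U+C605: 3-byte form → EC 98 85.
U+0442: 2-byte form → D1 82.
U+07D1: 2-byte form → DF 91.
U+20AD: 3-byte form → E2 82 AD.
U+1F6AE: 4-byte form → F0 9F 9A AE.
U+0077: 1-byte form → 77.
U+B208: 3-byte form → EB 88 88.
U+027A: 2-byte form → C9 BA.
Concatenated (20 bytes): EC 98 85 D1 82 DF 91 E2 82 AD F0 9F 9A AE 77 EB 88 88 C9 BA.

EC 98 85 D1 82 DF 91 E2 82 AD F0 9F 9A AE 77 EB 88 88 C9 BA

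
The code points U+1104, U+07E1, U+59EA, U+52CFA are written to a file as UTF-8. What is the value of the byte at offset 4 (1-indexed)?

1-indexed offset 4 is 0-indexed offset 3.
U+1104 → 3-byte form E1 84 84 at offsets 0–2.
U+07E1 → 2-byte form DF A1 at offsets 3–4.
Offset 3 falls in char 2's range; it's byte 1 of DF A1 = 0xDF.

0xDF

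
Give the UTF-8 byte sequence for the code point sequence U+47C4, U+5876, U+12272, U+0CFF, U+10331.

U+47C4: 3-byte form → E4 9F 84.
U+5876: 3-byte form → E5 A1 B6.
U+12272: 4-byte form → F0 92 89 B2.
U+0CFF: 3-byte form → E0 B3 BF.
U+10331: 4-byte form → F0 90 8C B1.
Concatenated (17 bytes): E4 9F 84 E5 A1 B6 F0 92 89 B2 E0 B3 BF F0 90 8C B1.

E4 9F 84 E5 A1 B6 F0 92 89 B2 E0 B3 BF F0 90 8C B1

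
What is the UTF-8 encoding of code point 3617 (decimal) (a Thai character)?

U+0E21 = 0xE21 = 3617 decimal. In range U+0800–U+FFFF → 3-byte form: 1110xxxx 10xxxxxx 10xxxxxx.
Binary (16 bits): 0000111000100001.
Split 4+6+6: 0000 | 111000 | 100001.
Byte 1: 11100000 = 0xE0.
Byte 2: 10111000 = 0xB8.
Byte 3: 10100001 = 0xA1.

E0 B8 A1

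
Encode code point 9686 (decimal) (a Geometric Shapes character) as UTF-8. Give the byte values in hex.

U+25D6 = 0x25D6 = 9686 decimal. In range U+0800–U+FFFF → 3-byte form: 1110xxxx 10xxxxxx 10xxxxxx.
Binary (16 bits): 0010010111010110.
Split 4+6+6: 0010 | 010111 | 010110.
Byte 1: 11100010 = 0xE2.
Byte 2: 10010111 = 0x97.
Byte 3: 10010110 = 0x96.

E2 97 96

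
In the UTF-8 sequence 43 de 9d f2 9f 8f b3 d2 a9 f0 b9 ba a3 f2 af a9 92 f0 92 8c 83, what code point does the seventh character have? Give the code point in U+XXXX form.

Offset 0: leading byte 0x43 = 01000011 → 1-byte char #1 = 43.
Offset 1: leading byte 0xDE = 11011110 → 2-byte char #2 = DE 9D.
Offset 3: leading byte 0xF2 = 11110010 → 4-byte char #3 = F2 9F 8F B3.
Offset 7: leading byte 0xD2 = 11010010 → 2-byte char #4 = D2 A9.
Offset 9: leading byte 0xF0 = 11110000 → 4-byte char #5 = F0 B9 BA A3.
Offset 13: leading byte 0xF2 = 11110010 → 4-byte char #6 = F2 AF A9 92.
Offset 17: leading byte 0xF0 = 11110000 → 4-byte char #7 = F0 92 8C 83.
Leading byte 0xF0 = 11110000 matches 11110xxx → 4-byte sequence.
Byte 1: 0xF0 = 11110000, payload 000 (3 bits).
Byte 2: 0x92 = 10010010 (10xxxxxx ✓), payload 010010.
Byte 3: 0x8C = 10001100 (10xxxxxx ✓), payload 001100.
Byte 4: 0x83 = 10000011 (10xxxxxx ✓), payload 000011.
Concatenate: 000010010001100000011 = 0x12303 (21 bits → U+12303).

U+12303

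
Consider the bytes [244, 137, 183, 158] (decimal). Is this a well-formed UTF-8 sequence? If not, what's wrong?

Leading byte 0xF4 = 11110100 → 4-byte form.
Continuation bytes 0x89=10001001, 0xB7=10110111, 0x9E=10011110 all match 10xxxxxx.
Decoded value 0x109DDE is ≥ 0x10000 (shortest form) and not a surrogate.

valid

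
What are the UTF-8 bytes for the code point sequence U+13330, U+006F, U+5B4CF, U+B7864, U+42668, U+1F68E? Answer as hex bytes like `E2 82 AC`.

F0 93 8C B0 6F F1 9B 93 8F F2 B7 A1 A4 F1 82 99 A8 F0 9F 9A 8E

U+13330: 4-byte form → F0 93 8C B0.
U+006F: 1-byte form → 6F.
U+5B4CF: 4-byte form → F1 9B 93 8F.
U+B7864: 4-byte form → F2 B7 A1 A4.
U+42668: 4-byte form → F1 82 99 A8.
U+1F68E: 4-byte form → F0 9F 9A 8E.
Concatenated (21 bytes): F0 93 8C B0 6F F1 9B 93 8F F2 B7 A1 A4 F1 82 99 A8 F0 9F 9A 8E.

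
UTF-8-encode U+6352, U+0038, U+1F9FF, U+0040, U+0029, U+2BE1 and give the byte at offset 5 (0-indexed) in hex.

0x9F

U+6352 → 3-byte form E6 8D 92 at offsets 0–2.
U+0038 → 1-byte form 38 at offsets 3–3.
U+1F9FF → 4-byte form F0 9F A7 BF at offsets 4–7.
Offset 5 falls in char 3's range; it's byte 2 of F0 9F A7 BF = 0x9F.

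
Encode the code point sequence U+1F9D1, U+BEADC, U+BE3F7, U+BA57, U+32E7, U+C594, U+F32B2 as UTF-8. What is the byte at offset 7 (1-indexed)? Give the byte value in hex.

0xAB

1-indexed offset 7 is 0-indexed offset 6.
U+1F9D1 → 4-byte form F0 9F A7 91 at offsets 0–3.
U+BEADC → 4-byte form F2 BE AB 9C at offsets 4–7.
Offset 6 falls in char 2's range; it's byte 3 of F2 BE AB 9C = 0xAB.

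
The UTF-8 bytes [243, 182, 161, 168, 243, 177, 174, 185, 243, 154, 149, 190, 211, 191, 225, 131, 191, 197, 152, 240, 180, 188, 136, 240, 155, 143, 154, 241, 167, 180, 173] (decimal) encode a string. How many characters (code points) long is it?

9

Byte at offset 0: 0xF3 = 11110011 → 4-byte char (#1). Advance 4.
Byte at offset 4: 0xF3 = 11110011 → 4-byte char (#2). Advance 4.
Byte at offset 8: 0xF3 = 11110011 → 4-byte char (#3). Advance 4.
Byte at offset 12: 0xD3 = 11010011 → 2-byte char (#4). Advance 2.
Byte at offset 14: 0xE1 = 11100001 → 3-byte char (#5). Advance 3.
Byte at offset 17: 0xC5 = 11000101 → 2-byte char (#6). Advance 2.
Byte at offset 19: 0xF0 = 11110000 → 4-byte char (#7). Advance 4.
Byte at offset 23: 0xF0 = 11110000 → 4-byte char (#8). Advance 4.
Byte at offset 27: 0xF1 = 11110001 → 4-byte char (#9). Advance 4.
Reached end at offset 31 after 9 code points.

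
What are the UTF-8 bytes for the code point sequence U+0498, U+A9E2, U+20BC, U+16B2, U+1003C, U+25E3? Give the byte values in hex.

D2 98 EA A7 A2 E2 82 BC E1 9A B2 F0 90 80 BC E2 97 A3

U+0498: 2-byte form → D2 98.
U+A9E2: 3-byte form → EA A7 A2.
U+20BC: 3-byte form → E2 82 BC.
U+16B2: 3-byte form → E1 9A B2.
U+1003C: 4-byte form → F0 90 80 BC.
U+25E3: 3-byte form → E2 97 A3.
Concatenated (18 bytes): D2 98 EA A7 A2 E2 82 BC E1 9A B2 F0 90 80 BC E2 97 A3.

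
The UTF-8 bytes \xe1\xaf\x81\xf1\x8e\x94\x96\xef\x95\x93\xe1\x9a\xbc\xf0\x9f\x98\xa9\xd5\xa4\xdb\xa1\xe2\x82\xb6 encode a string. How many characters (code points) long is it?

8

Byte at offset 0: 0xE1 = 11100001 → 3-byte char (#1). Advance 3.
Byte at offset 3: 0xF1 = 11110001 → 4-byte char (#2). Advance 4.
Byte at offset 7: 0xEF = 11101111 → 3-byte char (#3). Advance 3.
Byte at offset 10: 0xE1 = 11100001 → 3-byte char (#4). Advance 3.
Byte at offset 13: 0xF0 = 11110000 → 4-byte char (#5). Advance 4.
Byte at offset 17: 0xD5 = 11010101 → 2-byte char (#6). Advance 2.
Byte at offset 19: 0xDB = 11011011 → 2-byte char (#7). Advance 2.
Byte at offset 21: 0xE2 = 11100010 → 3-byte char (#8). Advance 3.
Reached end at offset 24 after 8 code points.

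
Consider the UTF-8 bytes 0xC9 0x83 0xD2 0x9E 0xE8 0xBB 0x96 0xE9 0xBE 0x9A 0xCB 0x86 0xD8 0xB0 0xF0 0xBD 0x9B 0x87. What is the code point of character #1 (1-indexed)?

U+0243

Offset 0: leading byte 0xC9 = 11001001 → 2-byte char #1 = C9 83.
Leading byte 0xC9 = 11001001 matches 110xxxxx → 2-byte sequence.
Byte 1: 0xC9 = 11001001, payload 01001 (5 bits).
Byte 2: 0x83 = 10000011 (10xxxxxx ✓), payload 000011.
Concatenate: 01001000011 = 0x243 (11 bits → U+0243).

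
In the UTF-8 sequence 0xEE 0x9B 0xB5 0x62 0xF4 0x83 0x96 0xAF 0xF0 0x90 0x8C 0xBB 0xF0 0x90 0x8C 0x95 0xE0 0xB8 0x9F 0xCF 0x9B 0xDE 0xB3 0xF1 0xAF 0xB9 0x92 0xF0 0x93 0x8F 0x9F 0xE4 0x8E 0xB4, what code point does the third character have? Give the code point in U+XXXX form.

Offset 0: leading byte 0xEE = 11101110 → 3-byte char #1 = EE 9B B5.
Offset 3: leading byte 0x62 = 01100010 → 1-byte char #2 = 62.
Offset 4: leading byte 0xF4 = 11110100 → 4-byte char #3 = F4 83 96 AF.
Leading byte 0xF4 = 11110100 matches 11110xxx → 4-byte sequence.
Byte 1: 0xF4 = 11110100, payload 100 (3 bits).
Byte 2: 0x83 = 10000011 (10xxxxxx ✓), payload 000011.
Byte 3: 0x96 = 10010110 (10xxxxxx ✓), payload 010110.
Byte 4: 0xAF = 10101111 (10xxxxxx ✓), payload 101111.
Concatenate: 100000011010110101111 = 0x1035AF (21 bits → U+1035AF).

U+1035AF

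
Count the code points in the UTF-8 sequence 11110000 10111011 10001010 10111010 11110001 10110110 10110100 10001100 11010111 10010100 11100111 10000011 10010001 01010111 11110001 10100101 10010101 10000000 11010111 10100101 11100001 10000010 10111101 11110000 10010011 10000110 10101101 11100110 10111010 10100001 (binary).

Byte at offset 0: 0xF0 = 11110000 → 4-byte char (#1). Advance 4.
Byte at offset 4: 0xF1 = 11110001 → 4-byte char (#2). Advance 4.
Byte at offset 8: 0xD7 = 11010111 → 2-byte char (#3). Advance 2.
Byte at offset 10: 0xE7 = 11100111 → 3-byte char (#4). Advance 3.
Byte at offset 13: 0x57 = 01010111 → 1-byte char (#5). Advance 1.
Byte at offset 14: 0xF1 = 11110001 → 4-byte char (#6). Advance 4.
Byte at offset 18: 0xD7 = 11010111 → 2-byte char (#7). Advance 2.
Byte at offset 20: 0xE1 = 11100001 → 3-byte char (#8). Advance 3.
Byte at offset 23: 0xF0 = 11110000 → 4-byte char (#9). Advance 4.
Byte at offset 27: 0xE6 = 11100110 → 3-byte char (#10). Advance 3.
Reached end at offset 30 after 10 code points.

10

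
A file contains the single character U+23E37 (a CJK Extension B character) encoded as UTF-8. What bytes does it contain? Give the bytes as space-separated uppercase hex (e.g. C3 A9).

F0 A3 B8 B7

U+23E37 = 0x23E37 = 146999 decimal. In range U+10000–U+10FFFF → 4-byte form: 11110xxx 10xxxxxx 10xxxxxx 10xxxxxx.
Binary (21 bits): 000100011111000110111.
Split 3+6+6+6: 000 | 100011 | 111000 | 110111.
Byte 1: 11110000 = 0xF0.
Byte 2: 10100011 = 0xA3.
Byte 3: 10111000 = 0xB8.
Byte 4: 10110111 = 0xB7.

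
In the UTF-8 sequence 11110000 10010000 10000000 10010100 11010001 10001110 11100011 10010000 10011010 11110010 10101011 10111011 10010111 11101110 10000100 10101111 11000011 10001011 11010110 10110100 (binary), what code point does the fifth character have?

Offset 0: leading byte 0xF0 = 11110000 → 4-byte char #1 = F0 90 80 94.
Offset 4: leading byte 0xD1 = 11010001 → 2-byte char #2 = D1 8E.
Offset 6: leading byte 0xE3 = 11100011 → 3-byte char #3 = E3 90 9A.
Offset 9: leading byte 0xF2 = 11110010 → 4-byte char #4 = F2 AB BB 97.
Offset 13: leading byte 0xEE = 11101110 → 3-byte char #5 = EE 84 AF.
Leading byte 0xEE = 11101110 matches 1110xxxx → 3-byte sequence.
Byte 1: 0xEE = 11101110, payload 1110 (4 bits).
Byte 2: 0x84 = 10000100 (10xxxxxx ✓), payload 000100.
Byte 3: 0xAF = 10101111 (10xxxxxx ✓), payload 101111.
Concatenate: 1110000100101111 = 0xE12F (16 bits → U+E12F).

U+E12F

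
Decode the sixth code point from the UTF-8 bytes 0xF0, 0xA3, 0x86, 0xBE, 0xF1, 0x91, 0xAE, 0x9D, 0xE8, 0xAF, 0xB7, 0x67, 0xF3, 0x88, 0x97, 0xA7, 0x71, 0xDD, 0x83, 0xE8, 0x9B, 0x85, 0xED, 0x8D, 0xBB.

U+0071

Offset 0: leading byte 0xF0 = 11110000 → 4-byte char #1 = F0 A3 86 BE.
Offset 4: leading byte 0xF1 = 11110001 → 4-byte char #2 = F1 91 AE 9D.
Offset 8: leading byte 0xE8 = 11101000 → 3-byte char #3 = E8 AF B7.
Offset 11: leading byte 0x67 = 01100111 → 1-byte char #4 = 67.
Offset 12: leading byte 0xF3 = 11110011 → 4-byte char #5 = F3 88 97 A7.
Offset 16: leading byte 0x71 = 01110001 → 1-byte char #6 = 71.
Leading byte 0x71 = 01110001 matches 0xxxxxxx → 1-byte sequence.
Byte 1: 0x71 = 01110001, payload 1110001 (7 bits).
Concatenate: 1110001 = 0x71 (7 bits → U+0071).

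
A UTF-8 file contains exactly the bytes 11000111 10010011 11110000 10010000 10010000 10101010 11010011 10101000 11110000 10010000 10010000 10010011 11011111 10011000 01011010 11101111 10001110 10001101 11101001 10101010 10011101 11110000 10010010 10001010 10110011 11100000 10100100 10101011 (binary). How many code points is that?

10

Byte at offset 0: 0xC7 = 11000111 → 2-byte char (#1). Advance 2.
Byte at offset 2: 0xF0 = 11110000 → 4-byte char (#2). Advance 4.
Byte at offset 6: 0xD3 = 11010011 → 2-byte char (#3). Advance 2.
Byte at offset 8: 0xF0 = 11110000 → 4-byte char (#4). Advance 4.
Byte at offset 12: 0xDF = 11011111 → 2-byte char (#5). Advance 2.
Byte at offset 14: 0x5A = 01011010 → 1-byte char (#6). Advance 1.
Byte at offset 15: 0xEF = 11101111 → 3-byte char (#7). Advance 3.
Byte at offset 18: 0xE9 = 11101001 → 3-byte char (#8). Advance 3.
Byte at offset 21: 0xF0 = 11110000 → 4-byte char (#9). Advance 4.
Byte at offset 25: 0xE0 = 11100000 → 3-byte char (#10). Advance 3.
Reached end at offset 28 after 10 code points.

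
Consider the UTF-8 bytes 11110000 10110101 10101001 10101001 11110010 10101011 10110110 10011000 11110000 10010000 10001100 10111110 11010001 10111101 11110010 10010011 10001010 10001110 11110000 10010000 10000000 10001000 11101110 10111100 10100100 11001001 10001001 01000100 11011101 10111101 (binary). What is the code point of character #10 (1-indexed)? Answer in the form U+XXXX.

U+077D

Offset 0: leading byte 0xF0 = 11110000 → 4-byte char #1 = F0 B5 A9 A9.
Offset 4: leading byte 0xF2 = 11110010 → 4-byte char #2 = F2 AB B6 98.
Offset 8: leading byte 0xF0 = 11110000 → 4-byte char #3 = F0 90 8C BE.
Offset 12: leading byte 0xD1 = 11010001 → 2-byte char #4 = D1 BD.
Offset 14: leading byte 0xF2 = 11110010 → 4-byte char #5 = F2 93 8A 8E.
Offset 18: leading byte 0xF0 = 11110000 → 4-byte char #6 = F0 90 80 88.
Offset 22: leading byte 0xEE = 11101110 → 3-byte char #7 = EE BC A4.
Offset 25: leading byte 0xC9 = 11001001 → 2-byte char #8 = C9 89.
Offset 27: leading byte 0x44 = 01000100 → 1-byte char #9 = 44.
Offset 28: leading byte 0xDD = 11011101 → 2-byte char #10 = DD BD.
Leading byte 0xDD = 11011101 matches 110xxxxx → 2-byte sequence.
Byte 1: 0xDD = 11011101, payload 11101 (5 bits).
Byte 2: 0xBD = 10111101 (10xxxxxx ✓), payload 111101.
Concatenate: 11101111101 = 0x77D (11 bits → U+077D).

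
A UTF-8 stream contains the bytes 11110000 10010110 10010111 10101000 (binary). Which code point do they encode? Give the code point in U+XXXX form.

Leading byte 0xF0 = 11110000 matches 11110xxx → 4-byte sequence.
Byte 1: 0xF0 = 11110000, payload 000 (3 bits).
Byte 2: 0x96 = 10010110 (10xxxxxx ✓), payload 010110.
Byte 3: 0x97 = 10010111 (10xxxxxx ✓), payload 010111.
Byte 4: 0xA8 = 10101000 (10xxxxxx ✓), payload 101000.
Concatenate: 000010110010111101000 = 0x165E8 (21 bits → U+165E8).

U+165E8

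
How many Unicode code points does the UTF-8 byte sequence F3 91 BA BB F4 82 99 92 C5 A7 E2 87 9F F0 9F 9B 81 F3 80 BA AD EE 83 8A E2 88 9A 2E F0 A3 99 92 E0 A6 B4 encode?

Byte at offset 0: 0xF3 = 11110011 → 4-byte char (#1). Advance 4.
Byte at offset 4: 0xF4 = 11110100 → 4-byte char (#2). Advance 4.
Byte at offset 8: 0xC5 = 11000101 → 2-byte char (#3). Advance 2.
Byte at offset 10: 0xE2 = 11100010 → 3-byte char (#4). Advance 3.
Byte at offset 13: 0xF0 = 11110000 → 4-byte char (#5). Advance 4.
Byte at offset 17: 0xF3 = 11110011 → 4-byte char (#6). Advance 4.
Byte at offset 21: 0xEE = 11101110 → 3-byte char (#7). Advance 3.
Byte at offset 24: 0xE2 = 11100010 → 3-byte char (#8). Advance 3.
Byte at offset 27: 0x2E = 00101110 → 1-byte char (#9). Advance 1.
Byte at offset 28: 0xF0 = 11110000 → 4-byte char (#10). Advance 4.
Byte at offset 32: 0xE0 = 11100000 → 3-byte char (#11). Advance 3.
Reached end at offset 35 after 11 code points.

11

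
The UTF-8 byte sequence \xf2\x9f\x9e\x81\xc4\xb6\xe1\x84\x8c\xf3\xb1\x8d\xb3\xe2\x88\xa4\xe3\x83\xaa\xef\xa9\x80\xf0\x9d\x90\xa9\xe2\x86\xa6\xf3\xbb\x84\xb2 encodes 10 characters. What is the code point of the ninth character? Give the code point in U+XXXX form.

Offset 0: leading byte 0xF2 = 11110010 → 4-byte char #1 = F2 9F 9E 81.
Offset 4: leading byte 0xC4 = 11000100 → 2-byte char #2 = C4 B6.
Offset 6: leading byte 0xE1 = 11100001 → 3-byte char #3 = E1 84 8C.
Offset 9: leading byte 0xF3 = 11110011 → 4-byte char #4 = F3 B1 8D B3.
Offset 13: leading byte 0xE2 = 11100010 → 3-byte char #5 = E2 88 A4.
Offset 16: leading byte 0xE3 = 11100011 → 3-byte char #6 = E3 83 AA.
Offset 19: leading byte 0xEF = 11101111 → 3-byte char #7 = EF A9 80.
Offset 22: leading byte 0xF0 = 11110000 → 4-byte char #8 = F0 9D 90 A9.
Offset 26: leading byte 0xE2 = 11100010 → 3-byte char #9 = E2 86 A6.
Leading byte 0xE2 = 11100010 matches 1110xxxx → 3-byte sequence.
Byte 1: 0xE2 = 11100010, payload 0010 (4 bits).
Byte 2: 0x86 = 10000110 (10xxxxxx ✓), payload 000110.
Byte 3: 0xA6 = 10100110 (10xxxxxx ✓), payload 100110.
Concatenate: 0010000110100110 = 0x21A6 (16 bits → U+21A6).

U+21A6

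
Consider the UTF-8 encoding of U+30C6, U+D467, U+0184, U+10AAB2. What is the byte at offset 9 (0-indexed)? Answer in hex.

U+30C6 → 3-byte form E3 83 86 at offsets 0–2.
U+D467 → 3-byte form ED 91 A7 at offsets 3–5.
U+0184 → 2-byte form C6 84 at offsets 6–7.
U+10AAB2 → 4-byte form F4 8A AA B2 at offsets 8–11.
Offset 9 falls in char 4's range; it's byte 2 of F4 8A AA B2 = 0x8A.

0x8A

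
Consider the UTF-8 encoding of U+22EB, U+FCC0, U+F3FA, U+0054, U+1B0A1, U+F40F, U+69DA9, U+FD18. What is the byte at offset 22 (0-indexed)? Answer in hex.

0xB4

U+22EB → 3-byte form E2 8B AB at offsets 0–2.
U+FCC0 → 3-byte form EF B3 80 at offsets 3–5.
U+F3FA → 3-byte form EF 8F BA at offsets 6–8.
U+0054 → 1-byte form 54 at offsets 9–9.
U+1B0A1 → 4-byte form F0 9B 82 A1 at offsets 10–13.
U+F40F → 3-byte form EF 90 8F at offsets 14–16.
U+69DA9 → 4-byte form F1 A9 B6 A9 at offsets 17–20.
U+FD18 → 3-byte form EF B4 98 at offsets 21–23.
Offset 22 falls in char 8's range; it's byte 2 of EF B4 98 = 0xB4.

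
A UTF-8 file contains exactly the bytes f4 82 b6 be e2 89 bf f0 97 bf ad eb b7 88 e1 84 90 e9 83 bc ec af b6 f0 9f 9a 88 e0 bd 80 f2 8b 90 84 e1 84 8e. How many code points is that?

11

Byte at offset 0: 0xF4 = 11110100 → 4-byte char (#1). Advance 4.
Byte at offset 4: 0xE2 = 11100010 → 3-byte char (#2). Advance 3.
Byte at offset 7: 0xF0 = 11110000 → 4-byte char (#3). Advance 4.
Byte at offset 11: 0xEB = 11101011 → 3-byte char (#4). Advance 3.
Byte at offset 14: 0xE1 = 11100001 → 3-byte char (#5). Advance 3.
Byte at offset 17: 0xE9 = 11101001 → 3-byte char (#6). Advance 3.
Byte at offset 20: 0xEC = 11101100 → 3-byte char (#7). Advance 3.
Byte at offset 23: 0xF0 = 11110000 → 4-byte char (#8). Advance 4.
Byte at offset 27: 0xE0 = 11100000 → 3-byte char (#9). Advance 3.
Byte at offset 30: 0xF2 = 11110010 → 4-byte char (#10). Advance 4.
Byte at offset 34: 0xE1 = 11100001 → 3-byte char (#11). Advance 3.
Reached end at offset 37 after 11 code points.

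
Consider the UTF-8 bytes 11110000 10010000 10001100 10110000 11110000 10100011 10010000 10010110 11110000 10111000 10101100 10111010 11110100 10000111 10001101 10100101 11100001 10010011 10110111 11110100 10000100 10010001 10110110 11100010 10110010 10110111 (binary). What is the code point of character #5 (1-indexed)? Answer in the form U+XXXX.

U+14F7

Offset 0: leading byte 0xF0 = 11110000 → 4-byte char #1 = F0 90 8C B0.
Offset 4: leading byte 0xF0 = 11110000 → 4-byte char #2 = F0 A3 90 96.
Offset 8: leading byte 0xF0 = 11110000 → 4-byte char #3 = F0 B8 AC BA.
Offset 12: leading byte 0xF4 = 11110100 → 4-byte char #4 = F4 87 8D A5.
Offset 16: leading byte 0xE1 = 11100001 → 3-byte char #5 = E1 93 B7.
Leading byte 0xE1 = 11100001 matches 1110xxxx → 3-byte sequence.
Byte 1: 0xE1 = 11100001, payload 0001 (4 bits).
Byte 2: 0x93 = 10010011 (10xxxxxx ✓), payload 010011.
Byte 3: 0xB7 = 10110111 (10xxxxxx ✓), payload 110111.
Concatenate: 0001010011110111 = 0x14F7 (16 bits → U+14F7).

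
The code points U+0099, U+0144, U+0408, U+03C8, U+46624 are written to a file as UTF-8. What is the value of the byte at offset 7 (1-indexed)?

0xCF

1-indexed offset 7 is 0-indexed offset 6.
U+0099 → 2-byte form C2 99 at offsets 0–1.
U+0144 → 2-byte form C5 84 at offsets 2–3.
U+0408 → 2-byte form D0 88 at offsets 4–5.
U+03C8 → 2-byte form CF 88 at offsets 6–7.
Offset 6 falls in char 4's range; it's byte 1 of CF 88 = 0xCF.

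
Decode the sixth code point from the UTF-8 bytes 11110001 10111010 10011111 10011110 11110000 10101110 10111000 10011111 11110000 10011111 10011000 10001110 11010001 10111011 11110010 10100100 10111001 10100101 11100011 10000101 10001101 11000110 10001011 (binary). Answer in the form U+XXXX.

U+314D

Offset 0: leading byte 0xF1 = 11110001 → 4-byte char #1 = F1 BA 9F 9E.
Offset 4: leading byte 0xF0 = 11110000 → 4-byte char #2 = F0 AE B8 9F.
Offset 8: leading byte 0xF0 = 11110000 → 4-byte char #3 = F0 9F 98 8E.
Offset 12: leading byte 0xD1 = 11010001 → 2-byte char #4 = D1 BB.
Offset 14: leading byte 0xF2 = 11110010 → 4-byte char #5 = F2 A4 B9 A5.
Offset 18: leading byte 0xE3 = 11100011 → 3-byte char #6 = E3 85 8D.
Leading byte 0xE3 = 11100011 matches 1110xxxx → 3-byte sequence.
Byte 1: 0xE3 = 11100011, payload 0011 (4 bits).
Byte 2: 0x85 = 10000101 (10xxxxxx ✓), payload 000101.
Byte 3: 0x8D = 10001101 (10xxxxxx ✓), payload 001101.
Concatenate: 0011000101001101 = 0x314D (16 bits → U+314D).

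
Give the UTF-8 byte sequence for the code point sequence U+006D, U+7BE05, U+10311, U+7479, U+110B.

U+006D: 1-byte form → 6D.
U+7BE05: 4-byte form → F1 BB B8 85.
U+10311: 4-byte form → F0 90 8C 91.
U+7479: 3-byte form → E7 91 B9.
U+110B: 3-byte form → E1 84 8B.
Concatenated (15 bytes): 6D F1 BB B8 85 F0 90 8C 91 E7 91 B9 E1 84 8B.

6D F1 BB B8 85 F0 90 8C 91 E7 91 B9 E1 84 8B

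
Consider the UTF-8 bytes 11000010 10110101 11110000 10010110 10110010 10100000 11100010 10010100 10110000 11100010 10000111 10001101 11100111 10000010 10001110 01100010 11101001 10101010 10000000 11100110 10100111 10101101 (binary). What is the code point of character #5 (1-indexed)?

U+708E

Offset 0: leading byte 0xC2 = 11000010 → 2-byte char #1 = C2 B5.
Offset 2: leading byte 0xF0 = 11110000 → 4-byte char #2 = F0 96 B2 A0.
Offset 6: leading byte 0xE2 = 11100010 → 3-byte char #3 = E2 94 B0.
Offset 9: leading byte 0xE2 = 11100010 → 3-byte char #4 = E2 87 8D.
Offset 12: leading byte 0xE7 = 11100111 → 3-byte char #5 = E7 82 8E.
Leading byte 0xE7 = 11100111 matches 1110xxxx → 3-byte sequence.
Byte 1: 0xE7 = 11100111, payload 0111 (4 bits).
Byte 2: 0x82 = 10000010 (10xxxxxx ✓), payload 000010.
Byte 3: 0x8E = 10001110 (10xxxxxx ✓), payload 001110.
Concatenate: 0111000010001110 = 0x708E (16 bits → U+708E).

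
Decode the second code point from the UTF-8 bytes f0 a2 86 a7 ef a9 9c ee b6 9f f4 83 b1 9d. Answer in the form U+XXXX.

Offset 0: leading byte 0xF0 = 11110000 → 4-byte char #1 = F0 A2 86 A7.
Offset 4: leading byte 0xEF = 11101111 → 3-byte char #2 = EF A9 9C.
Leading byte 0xEF = 11101111 matches 1110xxxx → 3-byte sequence.
Byte 1: 0xEF = 11101111, payload 1111 (4 bits).
Byte 2: 0xA9 = 10101001 (10xxxxxx ✓), payload 101001.
Byte 3: 0x9C = 10011100 (10xxxxxx ✓), payload 011100.
Concatenate: 1111101001011100 = 0xFA5C (16 bits → U+FA5C).

U+FA5C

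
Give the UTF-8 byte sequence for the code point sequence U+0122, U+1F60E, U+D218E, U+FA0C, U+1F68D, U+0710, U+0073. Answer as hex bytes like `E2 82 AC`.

U+0122: 2-byte form → C4 A2.
U+1F60E: 4-byte form → F0 9F 98 8E.
U+D218E: 4-byte form → F3 92 86 8E.
U+FA0C: 3-byte form → EF A8 8C.
U+1F68D: 4-byte form → F0 9F 9A 8D.
U+0710: 2-byte form → DC 90.
U+0073: 1-byte form → 73.
Concatenated (20 bytes): C4 A2 F0 9F 98 8E F3 92 86 8E EF A8 8C F0 9F 9A 8D DC 90 73.

C4 A2 F0 9F 98 8E F3 92 86 8E EF A8 8C F0 9F 9A 8D DC 90 73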